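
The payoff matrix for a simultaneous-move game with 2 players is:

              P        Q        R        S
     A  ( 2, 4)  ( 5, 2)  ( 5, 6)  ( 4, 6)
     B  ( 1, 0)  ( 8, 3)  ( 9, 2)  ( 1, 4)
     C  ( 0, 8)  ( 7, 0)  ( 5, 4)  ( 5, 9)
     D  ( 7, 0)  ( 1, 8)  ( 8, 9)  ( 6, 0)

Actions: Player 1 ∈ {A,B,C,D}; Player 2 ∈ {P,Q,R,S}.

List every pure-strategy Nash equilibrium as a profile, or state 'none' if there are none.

(A,P): not NE [P1→D gives 7>2; P2→S gives 6>4]
(A,Q): not NE [P1→B gives 8>5; P2→S gives 6>2]
(A,R): not NE [P1→B gives 9>5]
(A,S): not NE [P1→D gives 6>4]
(B,P): not NE [P1→D gives 7>1; P2→S gives 4>0]
(B,Q): not NE [P2→S gives 4>3]
(B,R): not NE [P2→S gives 4>2]
(B,S): not NE [P1→D gives 6>1]
(C,P): not NE [P1→D gives 7>0; P2→S gives 9>8]
(C,Q): not NE [P1→B gives 8>7; P2→S gives 9>0]
(C,R): not NE [P1→B gives 9>5; P2→S gives 9>4]
(C,S): not NE [P1→D gives 6>5]
(D,P): not NE [P2→R gives 9>0]
(D,Q): not NE [P1→B gives 8>1; P2→R gives 9>8]
(D,R): not NE [P1→B gives 9>8]
(D,S): not NE [P2→R gives 9>0]

PSNE: ∅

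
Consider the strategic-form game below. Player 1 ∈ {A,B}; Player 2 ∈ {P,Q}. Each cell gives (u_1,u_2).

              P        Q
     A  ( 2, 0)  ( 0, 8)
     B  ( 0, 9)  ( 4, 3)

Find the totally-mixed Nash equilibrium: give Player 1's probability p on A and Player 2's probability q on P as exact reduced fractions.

P1 mixes 3/7 on A; P2 mixes 2/3 on P

P1 indiff ⇒ q·2+(1-q)·0 = q·0+(1-q)·4 ⇒ q(2) = (1-q)(4) ⇒ q = 2/3
P2 indiff ⇒ p·0+(1-p)·9 = p·8+(1-p)·3 ⇒ p(-8) = (1-p)(-6) ⇒ p = 3/7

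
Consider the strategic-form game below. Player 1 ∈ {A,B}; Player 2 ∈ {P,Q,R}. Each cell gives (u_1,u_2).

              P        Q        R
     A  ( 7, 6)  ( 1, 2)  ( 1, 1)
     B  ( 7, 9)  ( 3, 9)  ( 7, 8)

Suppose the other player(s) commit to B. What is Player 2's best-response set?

u_2(P vs B) = 9
u_2(Q vs B) = 9
u_2(R vs B) = 8
max payoff 9 at {P,Q}

argmax u_2 = {P,Q}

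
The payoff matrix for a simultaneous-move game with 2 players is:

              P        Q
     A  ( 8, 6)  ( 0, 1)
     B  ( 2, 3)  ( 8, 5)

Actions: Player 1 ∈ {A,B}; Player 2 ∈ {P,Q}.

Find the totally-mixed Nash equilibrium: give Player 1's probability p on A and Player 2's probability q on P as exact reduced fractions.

(p,q) = (2/7, 4/7)

P1 indiff ⇒ q·8+(1-q)·0 = q·2+(1-q)·8 ⇒ q(6) = (1-q)(8) ⇒ q = 4/7
P2 indiff ⇒ p·6+(1-p)·3 = p·1+(1-p)·5 ⇒ p(5) = (1-p)(2) ⇒ p = 2/7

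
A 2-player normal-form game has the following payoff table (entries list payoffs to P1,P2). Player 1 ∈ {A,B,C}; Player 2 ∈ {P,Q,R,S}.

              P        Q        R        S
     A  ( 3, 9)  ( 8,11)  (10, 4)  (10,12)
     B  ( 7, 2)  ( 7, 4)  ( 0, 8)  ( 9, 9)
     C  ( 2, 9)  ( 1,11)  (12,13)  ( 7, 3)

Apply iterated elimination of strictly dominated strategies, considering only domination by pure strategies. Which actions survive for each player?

P2 drop P (Q beats it: A:11>9 B:4>2 C:11>9)
P1 drop B (A beats it: Q:8>7 R:10>0 S:10>9)
P1→{A,C} P2→{Q,R,S}

Survivors P1:{A,C} P2:{Q,R,S}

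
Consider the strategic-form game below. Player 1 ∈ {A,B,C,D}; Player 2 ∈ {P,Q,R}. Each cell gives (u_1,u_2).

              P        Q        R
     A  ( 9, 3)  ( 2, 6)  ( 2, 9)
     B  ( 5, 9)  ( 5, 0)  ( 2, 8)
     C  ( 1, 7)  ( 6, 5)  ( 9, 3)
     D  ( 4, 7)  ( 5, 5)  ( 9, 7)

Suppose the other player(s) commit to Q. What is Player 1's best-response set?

u_1(A vs Q) = 2
u_1(B vs Q) = 5
u_1(C vs Q) = 6
u_1(D vs Q) = 5
max payoff 6 at {C}

BR_1 = {C}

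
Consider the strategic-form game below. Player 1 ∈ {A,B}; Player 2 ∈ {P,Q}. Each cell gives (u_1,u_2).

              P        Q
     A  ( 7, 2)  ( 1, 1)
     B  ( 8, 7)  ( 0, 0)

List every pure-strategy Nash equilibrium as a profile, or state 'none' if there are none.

(A,P): not NE [P1→B gives 8>7]
(A,Q): not NE [P2→P gives 2>1]
(B,P): NE
(B,Q): not NE [P1→A gives 1>0; P2→P gives 7>0]

NE set: (B,P)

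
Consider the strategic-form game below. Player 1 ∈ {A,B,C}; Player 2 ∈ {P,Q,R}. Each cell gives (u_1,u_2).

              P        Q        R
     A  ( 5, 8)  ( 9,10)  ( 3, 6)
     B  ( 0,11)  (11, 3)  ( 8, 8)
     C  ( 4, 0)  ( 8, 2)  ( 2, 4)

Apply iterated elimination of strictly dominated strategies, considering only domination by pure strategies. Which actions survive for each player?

P1 drop C (A beats it: P:5>4 Q:9>8 R:3>2)
P2 drop R (P beats it: A:8>6 B:11>8)
P1→{A,B} P2→{P,Q}

Survivors P1:{A,B} P2:{P,Q}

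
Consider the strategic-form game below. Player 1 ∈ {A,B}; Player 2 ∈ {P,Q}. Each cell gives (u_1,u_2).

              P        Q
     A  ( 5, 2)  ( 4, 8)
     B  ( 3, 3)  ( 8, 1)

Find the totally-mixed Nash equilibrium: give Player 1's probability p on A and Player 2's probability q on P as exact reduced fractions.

P1 mixes 1/4 on A; P2 mixes 2/3 on P

P1 indiff ⇒ q·5+(1-q)·4 = q·3+(1-q)·8 ⇒ q(2) = (1-q)(4) ⇒ q = 2/3
P2 indiff ⇒ p·2+(1-p)·3 = p·8+(1-p)·1 ⇒ p(-6) = (1-p)(-2) ⇒ p = 1/4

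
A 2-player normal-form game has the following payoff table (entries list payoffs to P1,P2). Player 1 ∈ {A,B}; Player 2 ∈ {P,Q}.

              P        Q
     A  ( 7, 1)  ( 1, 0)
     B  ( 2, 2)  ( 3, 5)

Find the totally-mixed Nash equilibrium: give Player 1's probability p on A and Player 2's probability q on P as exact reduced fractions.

P1 mixes 3/4 on A; P2 mixes 2/7 on P

P1 indiff ⇒ q·7+(1-q)·1 = q·2+(1-q)·3 ⇒ q(5) = (1-q)(2) ⇒ q = 2/7
P2 indiff ⇒ p·1+(1-p)·2 = p·0+(1-p)·5 ⇒ p(1) = (1-p)(3) ⇒ p = 3/4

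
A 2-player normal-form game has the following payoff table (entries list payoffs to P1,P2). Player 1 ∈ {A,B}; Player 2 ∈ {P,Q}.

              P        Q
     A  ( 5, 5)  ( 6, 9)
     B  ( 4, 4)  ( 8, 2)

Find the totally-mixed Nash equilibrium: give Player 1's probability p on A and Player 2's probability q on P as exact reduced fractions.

p=1/3, q=2/3

P1 indiff ⇒ q·5+(1-q)·6 = q·4+(1-q)·8 ⇒ q(1) = (1-q)(2) ⇒ q = 2/3
P2 indiff ⇒ p·5+(1-p)·4 = p·9+(1-p)·2 ⇒ p(-4) = (1-p)(-2) ⇒ p = 1/3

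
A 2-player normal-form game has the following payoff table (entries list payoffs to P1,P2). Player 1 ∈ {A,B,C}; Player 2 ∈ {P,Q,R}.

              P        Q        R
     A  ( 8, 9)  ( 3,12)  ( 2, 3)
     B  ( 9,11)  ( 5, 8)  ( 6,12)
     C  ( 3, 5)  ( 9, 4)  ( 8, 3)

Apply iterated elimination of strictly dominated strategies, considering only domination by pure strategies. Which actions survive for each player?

IESDS → P1:{B,C} P2:{P,R}

P1 drop A (B beats it: P:9>8 Q:5>3 R:6>2)
P2 drop Q (P beats it: B:11>8 C:5>4)
P1→{B,C} P2→{P,R}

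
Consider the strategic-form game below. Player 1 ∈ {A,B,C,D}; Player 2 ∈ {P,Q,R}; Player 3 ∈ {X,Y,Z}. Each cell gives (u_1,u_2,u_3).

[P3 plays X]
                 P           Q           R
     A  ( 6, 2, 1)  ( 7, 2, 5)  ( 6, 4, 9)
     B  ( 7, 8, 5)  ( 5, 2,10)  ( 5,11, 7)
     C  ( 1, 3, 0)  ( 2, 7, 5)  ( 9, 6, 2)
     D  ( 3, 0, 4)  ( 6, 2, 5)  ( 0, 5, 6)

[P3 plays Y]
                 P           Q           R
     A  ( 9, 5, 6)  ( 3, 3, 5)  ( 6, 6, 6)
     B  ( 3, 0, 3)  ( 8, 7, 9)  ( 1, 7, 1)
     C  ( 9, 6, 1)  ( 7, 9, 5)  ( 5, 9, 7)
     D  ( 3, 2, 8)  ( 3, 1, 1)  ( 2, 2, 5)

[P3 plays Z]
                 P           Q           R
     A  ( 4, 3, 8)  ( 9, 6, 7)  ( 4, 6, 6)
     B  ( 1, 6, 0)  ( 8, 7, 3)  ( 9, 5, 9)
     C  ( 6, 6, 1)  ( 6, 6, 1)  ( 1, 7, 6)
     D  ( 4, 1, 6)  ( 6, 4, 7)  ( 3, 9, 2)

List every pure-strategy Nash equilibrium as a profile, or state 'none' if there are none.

(A,P,X): not NE [P1→B gives 7>6; P2→R gives 4>2; P3→Z gives 8>1]
(A,P,Y): not NE [P2→R gives 6>5; P3→Z gives 8>6]
(A,P,Z): not NE [P1→C gives 6>4; P2→R gives 6>3]
(A,Q,X): not NE [P2→R gives 4>2; P3→Z gives 7>5]
(A,Q,Y): not NE [P1→B gives 8>3; P2→R gives 6>3; P3→Z gives 7>5]
(A,Q,Z): NE
(A,R,X): not NE [P1→C gives 9>6]
(A,R,Y): not NE [P3→X gives 9>6]
(A,R,Z): not NE [P1→B gives 9>4; P3→X gives 9>6]
(B,P,X): not NE [P2→R gives 11>8]
(B,P,Y): not NE [P1→C gives 9>3; P2→R gives 7>0; P3→X gives 5>3]
(B,P,Z): not NE [P1→C gives 6>1; P2→Q gives 7>6; P3→X gives 5>0]
(B,Q,X): not NE [P1→A gives 7>5; P2→R gives 11>2]
(B,Q,Y): not NE [P3→X gives 10>9]
(B,Q,Z): not NE [P1→A gives 9>8; P3→X gives 10>3]
(B,R,X): not NE [P1→C gives 9>5; P3→Z gives 9>7]
(B,R,Y): not NE [P1→A gives 6>1; P3→Z gives 9>1]
(B,R,Z): not NE [P2→Q gives 7>5]
(C,P,X): not NE [P1→B gives 7>1; P2→Q gives 7>3; P3→Z gives 1>0]
(C,P,Y): not NE [P2→R gives 9>6]
(C,P,Z): not NE [P2→R gives 7>6]
(C,Q,X): not NE [P1→A gives 7>2]
(C,Q,Y): not NE [P1→B gives 8>7]
(C,Q,Z): not NE [P1→A gives 9>6; P2→R gives 7>6; P3→Y gives 5>1]
(C,R,X): not NE [P2→Q gives 7>6; P3→Y gives 7>2]
(C,R,Y): not NE [P1→A gives 6>5]
(C,R,Z): not NE [P1→B gives 9>1; P3→Y gives 7>6]
(D,P,X): not NE [P1→B gives 7>3; P2→R gives 5>0; P3→Y gives 8>4]
(D,P,Y): not NE [P1→C gives 9>3]
(D,P,Z): not NE [P1→C gives 6>4; P2→R gives 9>1; P3→Y gives 8>6]
(D,Q,X): not NE [P1→A gives 7>6; P2→R gives 5>2; P3→Z gives 7>5]
(D,Q,Y): not NE [P1→B gives 8>3; P2→R gives 2>1; P3→Z gives 7>1]
(D,Q,Z): not NE [P1→A gives 9>6; P2→R gives 9>4]
(D,R,X): not NE [P1→C gives 9>0]
(D,R,Y): not NE [P1→A gives 6>2; P3→X gives 6>5]
(D,R,Z): not NE [P1→B gives 9>3; P3→X gives 6>2]

NE set: (A,Q,Z)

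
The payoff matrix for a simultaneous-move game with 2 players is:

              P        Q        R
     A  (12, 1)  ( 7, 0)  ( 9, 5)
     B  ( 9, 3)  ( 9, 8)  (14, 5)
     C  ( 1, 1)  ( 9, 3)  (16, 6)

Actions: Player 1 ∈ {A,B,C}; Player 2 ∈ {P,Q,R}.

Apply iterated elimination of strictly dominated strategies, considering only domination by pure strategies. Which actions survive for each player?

Remaining: P1:{B,C} P2:{Q,R}

P2 drop P (R beats it: A:5>1 B:5>3 C:6>1)
P1 drop A (B beats it: Q:9>7 R:14>9)
P1→{B,C} P2→{Q,R}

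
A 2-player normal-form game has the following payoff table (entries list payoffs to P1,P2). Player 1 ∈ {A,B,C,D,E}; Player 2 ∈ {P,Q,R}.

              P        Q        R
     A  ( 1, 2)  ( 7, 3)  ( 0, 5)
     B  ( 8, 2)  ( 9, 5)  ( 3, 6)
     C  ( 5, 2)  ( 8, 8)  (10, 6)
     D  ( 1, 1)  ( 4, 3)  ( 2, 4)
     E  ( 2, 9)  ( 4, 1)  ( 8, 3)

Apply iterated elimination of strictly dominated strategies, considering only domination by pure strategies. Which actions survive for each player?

P1 drop A (B beats it: P:8>1 Q:9>7 R:3>0)
P1 drop D (B beats it: P:8>1 Q:9>4 R:3>2)
P1 drop E (C beats it: P:5>2 Q:8>4 R:10>8)
P2 drop P (Q beats it: B:5>2 C:8>2)
P1→{B,C} P2→{Q,R}

Survivors P1:{B,C} P2:{Q,R}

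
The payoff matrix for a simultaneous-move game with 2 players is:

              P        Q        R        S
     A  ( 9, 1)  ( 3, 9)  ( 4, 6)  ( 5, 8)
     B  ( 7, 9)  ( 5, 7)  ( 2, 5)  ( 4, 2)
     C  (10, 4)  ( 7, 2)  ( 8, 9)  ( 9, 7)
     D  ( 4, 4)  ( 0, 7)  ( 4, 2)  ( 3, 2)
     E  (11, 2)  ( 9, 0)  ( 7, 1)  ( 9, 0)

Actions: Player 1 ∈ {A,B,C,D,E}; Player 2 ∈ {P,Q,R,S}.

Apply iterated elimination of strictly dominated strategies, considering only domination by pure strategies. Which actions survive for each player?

P1 drop A (C beats it: P:10>9 Q:7>3 R:8>4 S:9>5)
P1 drop B (C beats it: P:10>7 Q:7>5 R:8>2 S:9>4)
P1 drop D (C beats it: P:10>4 Q:7>0 R:8>4 S:9>3)
P2 drop Q (P beats it: C:4>2 E:2>0)
P2 drop S (R beats it: C:9>7 E:1>0)
P1→{C,E} P2→{P,R}

Remaining: P1:{C,E} P2:{P,R}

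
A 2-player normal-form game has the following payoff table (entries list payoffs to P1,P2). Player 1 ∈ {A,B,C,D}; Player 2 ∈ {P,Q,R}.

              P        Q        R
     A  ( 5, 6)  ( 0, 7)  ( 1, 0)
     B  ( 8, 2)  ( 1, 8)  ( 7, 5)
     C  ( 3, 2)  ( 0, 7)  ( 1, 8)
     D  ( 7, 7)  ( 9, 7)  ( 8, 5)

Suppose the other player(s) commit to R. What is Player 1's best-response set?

argmax u_1 = {D}

u_1(A vs R) = 1
u_1(B vs R) = 7
u_1(C vs R) = 1
u_1(D vs R) = 8
max payoff 8 at {D}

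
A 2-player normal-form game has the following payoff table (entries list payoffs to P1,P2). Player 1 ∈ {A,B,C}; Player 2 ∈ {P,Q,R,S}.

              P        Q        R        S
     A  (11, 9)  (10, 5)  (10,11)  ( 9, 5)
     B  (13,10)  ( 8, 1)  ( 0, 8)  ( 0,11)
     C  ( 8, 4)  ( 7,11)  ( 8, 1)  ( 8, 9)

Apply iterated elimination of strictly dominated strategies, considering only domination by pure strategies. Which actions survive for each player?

Survivors P1:{A,B} P2:{P,R,S}

P1 drop C (A beats it: P:11>8 Q:10>7 R:10>8 S:9>8)
P2 drop Q (P beats it: A:9>5 B:10>1)
P1→{A,B} P2→{P,R,S}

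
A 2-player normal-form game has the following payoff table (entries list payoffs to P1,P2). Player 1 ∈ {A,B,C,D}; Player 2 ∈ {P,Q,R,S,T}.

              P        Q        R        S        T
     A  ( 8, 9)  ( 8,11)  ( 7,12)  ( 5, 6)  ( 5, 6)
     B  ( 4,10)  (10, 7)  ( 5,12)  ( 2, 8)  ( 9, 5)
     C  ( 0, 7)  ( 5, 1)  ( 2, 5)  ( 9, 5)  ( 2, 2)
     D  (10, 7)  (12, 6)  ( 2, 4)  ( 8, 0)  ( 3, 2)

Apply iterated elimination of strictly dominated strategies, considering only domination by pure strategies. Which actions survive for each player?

Survivors P1:{A,B,D} P2:{P,Q,R}

P2 drop S (P beats it: A:9>6 B:10>8 C:7>5 D:7>0)
P1 drop C (A beats it: P:8>0 Q:8>5 R:7>2 T:5>2)
P2 drop T (P beats it: A:9>6 B:10>5 D:7>2)
P1→{A,B,D} P2→{P,Q,R}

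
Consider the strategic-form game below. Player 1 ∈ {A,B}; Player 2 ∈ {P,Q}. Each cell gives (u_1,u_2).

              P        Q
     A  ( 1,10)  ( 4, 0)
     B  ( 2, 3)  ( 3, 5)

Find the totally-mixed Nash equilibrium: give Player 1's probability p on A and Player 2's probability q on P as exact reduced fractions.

p=1/6, q=1/2

P1 indiff ⇒ q·1+(1-q)·4 = q·2+(1-q)·3 ⇒ q(-1) = (1-q)(-1) ⇒ q = 1/2
P2 indiff ⇒ p·10+(1-p)·3 = p·0+(1-p)·5 ⇒ p(10) = (1-p)(2) ⇒ p = 1/6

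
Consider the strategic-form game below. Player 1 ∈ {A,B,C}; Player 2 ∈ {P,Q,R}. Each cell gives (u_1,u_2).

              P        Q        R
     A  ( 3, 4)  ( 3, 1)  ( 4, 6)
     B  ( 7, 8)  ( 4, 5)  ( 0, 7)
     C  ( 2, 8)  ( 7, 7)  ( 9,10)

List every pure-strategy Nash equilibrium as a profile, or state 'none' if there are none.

(A,P): not NE [P1→B gives 7>3; P2→R gives 6>4]
(A,Q): not NE [P1→C gives 7>3; P2→R gives 6>1]
(A,R): not NE [P1→C gives 9>4]
(B,P): NE
(B,Q): not NE [P1→C gives 7>4; P2→P gives 8>5]
(B,R): not NE [P1→C gives 9>0; P2→P gives 8>7]
(C,P): not NE [P1→B gives 7>2; P2→R gives 10>8]
(C,Q): not NE [P2→R gives 10>7]
(C,R): NE

NE set: (B,P), (C,R)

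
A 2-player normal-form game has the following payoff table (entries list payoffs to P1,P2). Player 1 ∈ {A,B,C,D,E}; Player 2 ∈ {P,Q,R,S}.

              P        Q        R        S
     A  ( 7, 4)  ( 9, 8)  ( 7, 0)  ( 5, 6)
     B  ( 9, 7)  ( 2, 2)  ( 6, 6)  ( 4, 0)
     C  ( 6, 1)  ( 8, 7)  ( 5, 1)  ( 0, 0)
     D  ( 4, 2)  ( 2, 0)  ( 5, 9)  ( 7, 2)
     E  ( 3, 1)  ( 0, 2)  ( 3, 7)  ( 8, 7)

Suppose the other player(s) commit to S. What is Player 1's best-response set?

u_1(A vs S) = 5
u_1(B vs S) = 4
u_1(C vs S) = 0
u_1(D vs S) = 7
u_1(E vs S) = 8
max payoff 8 at {E}

BR_1 = {E}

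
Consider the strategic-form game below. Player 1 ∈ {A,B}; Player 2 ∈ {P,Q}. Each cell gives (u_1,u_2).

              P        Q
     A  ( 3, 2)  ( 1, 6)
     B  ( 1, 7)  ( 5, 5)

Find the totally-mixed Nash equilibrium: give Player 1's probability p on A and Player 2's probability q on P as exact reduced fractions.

P1 mixes 1/3 on A; P2 mixes 2/3 on P

P1 indiff ⇒ q·3+(1-q)·1 = q·1+(1-q)·5 ⇒ q(2) = (1-q)(4) ⇒ q = 2/3
P2 indiff ⇒ p·2+(1-p)·7 = p·6+(1-p)·5 ⇒ p(-4) = (1-p)(-2) ⇒ p = 1/3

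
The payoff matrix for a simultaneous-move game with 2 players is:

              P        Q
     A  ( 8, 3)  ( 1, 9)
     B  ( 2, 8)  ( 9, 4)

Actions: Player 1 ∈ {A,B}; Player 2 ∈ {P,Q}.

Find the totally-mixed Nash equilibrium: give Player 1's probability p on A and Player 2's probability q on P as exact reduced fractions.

P1 mixes 2/5 on A; P2 mixes 4/7 on P

P1 indiff ⇒ q·8+(1-q)·1 = q·2+(1-q)·9 ⇒ q(6) = (1-q)(8) ⇒ q = 4/7
P2 indiff ⇒ p·3+(1-p)·8 = p·9+(1-p)·4 ⇒ p(-6) = (1-p)(-4) ⇒ p = 2/5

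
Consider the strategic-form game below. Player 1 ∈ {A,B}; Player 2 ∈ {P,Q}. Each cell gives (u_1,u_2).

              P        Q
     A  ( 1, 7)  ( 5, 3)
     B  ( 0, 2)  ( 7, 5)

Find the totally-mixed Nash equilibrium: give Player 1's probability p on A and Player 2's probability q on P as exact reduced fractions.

P1 indiff ⇒ q·1+(1-q)·5 = q·0+(1-q)·7 ⇒ q(1) = (1-q)(2) ⇒ q = 2/3
P2 indiff ⇒ p·7+(1-p)·2 = p·3+(1-p)·5 ⇒ p(4) = (1-p)(3) ⇒ p = 3/7

(p,q) = (3/7, 2/3)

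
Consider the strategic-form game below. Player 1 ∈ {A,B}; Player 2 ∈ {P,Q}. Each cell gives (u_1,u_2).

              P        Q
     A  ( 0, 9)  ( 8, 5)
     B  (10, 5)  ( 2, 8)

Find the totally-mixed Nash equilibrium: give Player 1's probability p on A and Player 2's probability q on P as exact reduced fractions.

P1 mixes 3/7 on A; P2 mixes 3/8 on P

P1 indiff ⇒ q·0+(1-q)·8 = q·10+(1-q)·2 ⇒ q(-10) = (1-q)(-6) ⇒ q = 3/8
P2 indiff ⇒ p·9+(1-p)·5 = p·5+(1-p)·8 ⇒ p(4) = (1-p)(3) ⇒ p = 3/7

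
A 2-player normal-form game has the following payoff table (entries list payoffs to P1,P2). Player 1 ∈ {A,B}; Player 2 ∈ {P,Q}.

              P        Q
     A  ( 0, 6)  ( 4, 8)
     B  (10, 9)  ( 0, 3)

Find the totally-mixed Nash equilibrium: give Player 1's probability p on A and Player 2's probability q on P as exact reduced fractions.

p=3/4, q=2/7

P1 indiff ⇒ q·0+(1-q)·4 = q·10+(1-q)·0 ⇒ q(-10) = (1-q)(-4) ⇒ q = 2/7
P2 indiff ⇒ p·6+(1-p)·9 = p·8+(1-p)·3 ⇒ p(-2) = (1-p)(-6) ⇒ p = 3/4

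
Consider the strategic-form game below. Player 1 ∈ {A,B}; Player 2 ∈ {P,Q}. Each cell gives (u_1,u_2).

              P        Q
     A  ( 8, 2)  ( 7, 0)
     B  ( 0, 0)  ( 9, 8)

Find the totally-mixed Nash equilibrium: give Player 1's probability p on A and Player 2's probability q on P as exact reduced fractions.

P1 indiff ⇒ q·8+(1-q)·7 = q·0+(1-q)·9 ⇒ q(8) = (1-q)(2) ⇒ q = 1/5
P2 indiff ⇒ p·2+(1-p)·0 = p·0+(1-p)·8 ⇒ p(2) = (1-p)(8) ⇒ p = 4/5

P1 mixes 4/5 on A; P2 mixes 1/5 on P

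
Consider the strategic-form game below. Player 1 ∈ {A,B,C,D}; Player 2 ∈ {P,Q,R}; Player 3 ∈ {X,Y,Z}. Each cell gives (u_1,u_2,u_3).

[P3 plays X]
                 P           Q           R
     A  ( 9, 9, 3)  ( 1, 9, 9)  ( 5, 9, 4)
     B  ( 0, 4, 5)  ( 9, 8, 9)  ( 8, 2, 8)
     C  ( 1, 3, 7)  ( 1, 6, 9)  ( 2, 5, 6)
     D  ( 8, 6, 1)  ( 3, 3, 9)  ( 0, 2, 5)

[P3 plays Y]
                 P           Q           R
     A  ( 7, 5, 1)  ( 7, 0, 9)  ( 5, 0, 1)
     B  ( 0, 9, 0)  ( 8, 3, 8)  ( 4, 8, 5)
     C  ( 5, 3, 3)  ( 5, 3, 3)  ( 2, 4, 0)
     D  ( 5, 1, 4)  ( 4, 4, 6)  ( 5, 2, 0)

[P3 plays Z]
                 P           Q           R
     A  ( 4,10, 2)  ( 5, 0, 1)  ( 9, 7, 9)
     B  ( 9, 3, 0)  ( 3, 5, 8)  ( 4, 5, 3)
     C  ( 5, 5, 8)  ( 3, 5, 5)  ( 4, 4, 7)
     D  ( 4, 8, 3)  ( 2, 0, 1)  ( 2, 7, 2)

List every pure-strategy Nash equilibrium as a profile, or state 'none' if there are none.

(A,P,X): NE
(A,P,Y): not NE [P3→X gives 3>1]
(A,P,Z): not NE [P1→B gives 9>4; P3→X gives 3>2]
(A,Q,X): not NE [P1→B gives 9>1]
(A,Q,Y): not NE [P1→B gives 8>7; P2→P gives 5>0]
(A,Q,Z): not NE [P2→P gives 10>0; P3→Y gives 9>1]
(A,R,X): not NE [P1→B gives 8>5; P3→Z gives 9>4]
(A,R,Y): not NE [P2→P gives 5>0; P3→Z gives 9>1]
(A,R,Z): not NE [P2→P gives 10>7]
(B,P,X): not NE [P1→A gives 9>0; P2→Q gives 8>4]
(B,P,Y): not NE [P1→A gives 7>0; P3→X gives 5>0]
(B,P,Z): not NE [P2→R gives 5>3; P3→X gives 5>0]
(B,Q,X): NE
(B,Q,Y): not NE [P2→P gives 9>3; P3→X gives 9>8]
(B,Q,Z): not NE [P1→A gives 5>3; P3→X gives 9>8]
(B,R,X): not NE [P2→Q gives 8>2]
(B,R,Y): not NE [P1→D gives 5>4; P2→P gives 9>8; P3→X gives 8>5]
(B,R,Z): not NE [P1→A gives 9>4; P3→X gives 8>3]
(C,P,X): not NE [P1→A gives 9>1; P2→Q gives 6>3; P3→Z gives 8>7]
(C,P,Y): not NE [P1→A gives 7>5; P2→R gives 4>3; P3→Z gives 8>3]
(C,P,Z): not NE [P1→B gives 9>5]
(C,Q,X): not NE [P1→B gives 9>1]
(C,Q,Y): not NE [P1→B gives 8>5; P2→R gives 4>3; P3→X gives 9>3]
(C,Q,Z): not NE [P1→A gives 5>3; P3→X gives 9>5]
(C,R,X): not NE [P1→B gives 8>2; P2→Q gives 6>5; P3→Z gives 7>6]
(C,R,Y): not NE [P1→D gives 5>2; P3→Z gives 7>0]
(C,R,Z): not NE [P1→A gives 9>4; P2→Q gives 5>4]
(D,P,X): not NE [P1→A gives 9>8; P3→Y gives 4>1]
(D,P,Y): not NE [P1→A gives 7>5; P2→Q gives 4>1]
(D,P,Z): not NE [P1→B gives 9>4; P3→Y gives 4>3]
(D,Q,X): not NE [P1→B gives 9>3; P2→P gives 6>3]
(D,Q,Y): not NE [P1→B gives 8>4; P3→X gives 9>6]
(D,Q,Z): not NE [P1→A gives 5>2; P2→P gives 8>0; P3→X gives 9>1]
(D,R,X): not NE [P1→B gives 8>0; P2→P gives 6>2]
(D,R,Y): not NE [P2→Q gives 4>2; P3→X gives 5>0]
(D,R,Z): not NE [P1→A gives 9>2; P2→P gives 8>7; P3→X gives 5>2]

NE set: (A,P,X), (B,Q,X)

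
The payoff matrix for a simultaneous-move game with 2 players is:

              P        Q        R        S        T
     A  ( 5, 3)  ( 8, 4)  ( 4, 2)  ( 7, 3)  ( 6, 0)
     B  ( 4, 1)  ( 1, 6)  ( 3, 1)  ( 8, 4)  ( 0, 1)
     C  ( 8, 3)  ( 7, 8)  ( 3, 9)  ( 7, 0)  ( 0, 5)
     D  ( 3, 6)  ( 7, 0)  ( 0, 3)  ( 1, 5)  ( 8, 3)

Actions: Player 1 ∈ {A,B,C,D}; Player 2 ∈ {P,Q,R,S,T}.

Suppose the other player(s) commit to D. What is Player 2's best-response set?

argmax u_2 = {P}

u_2(P vs D) = 6
u_2(Q vs D) = 0
u_2(R vs D) = 3
u_2(S vs D) = 5
u_2(T vs D) = 3
max payoff 6 at {P}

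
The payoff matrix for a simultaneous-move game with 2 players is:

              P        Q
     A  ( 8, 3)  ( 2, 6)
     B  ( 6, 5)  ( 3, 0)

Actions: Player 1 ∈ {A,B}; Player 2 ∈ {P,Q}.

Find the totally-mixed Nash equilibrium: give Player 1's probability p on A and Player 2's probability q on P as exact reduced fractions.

P1 indiff ⇒ q·8+(1-q)·2 = q·6+(1-q)·3 ⇒ q(2) = (1-q)(1) ⇒ q = 1/3
P2 indiff ⇒ p·3+(1-p)·5 = p·6+(1-p)·0 ⇒ p(-3) = (1-p)(-5) ⇒ p = 5/8

P1 mixes 5/8 on A; P2 mixes 1/3 on P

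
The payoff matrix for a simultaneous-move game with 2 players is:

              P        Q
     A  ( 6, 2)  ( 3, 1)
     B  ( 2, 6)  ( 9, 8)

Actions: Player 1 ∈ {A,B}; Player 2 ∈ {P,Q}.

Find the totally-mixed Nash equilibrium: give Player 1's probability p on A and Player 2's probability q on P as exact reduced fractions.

P1 indiff ⇒ q·6+(1-q)·3 = q·2+(1-q)·9 ⇒ q(4) = (1-q)(6) ⇒ q = 3/5
P2 indiff ⇒ p·2+(1-p)·6 = p·1+(1-p)·8 ⇒ p(1) = (1-p)(2) ⇒ p = 2/3

(p,q) = (2/3, 3/5)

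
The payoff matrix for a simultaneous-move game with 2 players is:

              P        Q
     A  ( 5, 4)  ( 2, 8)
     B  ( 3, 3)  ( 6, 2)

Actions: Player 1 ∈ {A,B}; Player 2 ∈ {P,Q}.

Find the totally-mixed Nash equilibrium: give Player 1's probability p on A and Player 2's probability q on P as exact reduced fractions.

P1 indiff ⇒ q·5+(1-q)·2 = q·3+(1-q)·6 ⇒ q(2) = (1-q)(4) ⇒ q = 2/3
P2 indiff ⇒ p·4+(1-p)·3 = p·8+(1-p)·2 ⇒ p(-4) = (1-p)(-1) ⇒ p = 1/5

p=1/5, q=2/3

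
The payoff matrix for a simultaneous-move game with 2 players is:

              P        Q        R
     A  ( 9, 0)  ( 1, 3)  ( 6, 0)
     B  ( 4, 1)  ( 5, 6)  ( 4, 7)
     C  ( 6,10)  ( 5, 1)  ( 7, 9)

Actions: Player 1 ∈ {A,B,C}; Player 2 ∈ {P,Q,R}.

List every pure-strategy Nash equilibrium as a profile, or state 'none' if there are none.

No pure NE.

(A,P): not NE [P2→Q gives 3>0]
(A,Q): not NE [P1→C gives 5>1]
(A,R): not NE [P1→C gives 7>6; P2→Q gives 3>0]
(B,P): not NE [P1→A gives 9>4; P2→R gives 7>1]
(B,Q): not NE [P2→R gives 7>6]
(B,R): not NE [P1→C gives 7>4]
(C,P): not NE [P1→A gives 9>6]
(C,Q): not NE [P2→P gives 10>1]
(C,R): not NE [P2→P gives 10>9]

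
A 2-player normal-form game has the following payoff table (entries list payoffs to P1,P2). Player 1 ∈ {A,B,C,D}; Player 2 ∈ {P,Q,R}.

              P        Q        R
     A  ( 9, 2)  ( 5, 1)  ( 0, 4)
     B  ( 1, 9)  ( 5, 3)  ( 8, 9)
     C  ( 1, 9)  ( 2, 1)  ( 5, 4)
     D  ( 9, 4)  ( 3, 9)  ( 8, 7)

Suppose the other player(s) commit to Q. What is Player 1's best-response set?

BR_1 = {A,B}

u_1(A vs Q) = 5
u_1(B vs Q) = 5
u_1(C vs Q) = 2
u_1(D vs Q) = 3
max payoff 5 at {A,B}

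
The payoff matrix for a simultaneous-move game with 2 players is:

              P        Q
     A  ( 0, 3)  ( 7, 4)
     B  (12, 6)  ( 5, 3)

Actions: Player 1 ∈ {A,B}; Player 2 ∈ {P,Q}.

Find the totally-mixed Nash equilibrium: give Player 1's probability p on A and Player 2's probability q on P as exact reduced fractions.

P1 indiff ⇒ q·0+(1-q)·7 = q·12+(1-q)·5 ⇒ q(-12) = (1-q)(-2) ⇒ q = 1/7
P2 indiff ⇒ p·3+(1-p)·6 = p·4+(1-p)·3 ⇒ p(-1) = (1-p)(-3) ⇒ p = 3/4

(p,q) = (3/4, 1/7)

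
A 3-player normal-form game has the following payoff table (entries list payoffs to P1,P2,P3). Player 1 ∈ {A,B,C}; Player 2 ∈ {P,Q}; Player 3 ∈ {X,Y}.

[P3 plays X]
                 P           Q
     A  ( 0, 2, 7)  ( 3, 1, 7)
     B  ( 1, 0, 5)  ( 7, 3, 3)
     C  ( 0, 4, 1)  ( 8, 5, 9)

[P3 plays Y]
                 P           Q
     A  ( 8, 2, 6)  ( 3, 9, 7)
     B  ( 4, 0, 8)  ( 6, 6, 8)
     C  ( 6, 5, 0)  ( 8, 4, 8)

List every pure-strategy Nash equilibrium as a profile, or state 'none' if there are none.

PSNE = {(C,Q,X)}

(A,P,X): not NE [P1→B gives 1>0]
(A,P,Y): not NE [P2→Q gives 9>2; P3→X gives 7>6]
(A,Q,X): not NE [P1→C gives 8>3; P2→P gives 2>1]
(A,Q,Y): not NE [P1→C gives 8>3]
(B,P,X): not NE [P2→Q gives 3>0; P3→Y gives 8>5]
(B,P,Y): not NE [P1→A gives 8>4; P2→Q gives 6>0]
(B,Q,X): not NE [P1→C gives 8>7; P3→Y gives 8>3]
(B,Q,Y): not NE [P1→C gives 8>6]
(C,P,X): not NE [P1→B gives 1>0; P2→Q gives 5>4]
(C,P,Y): not NE [P1→A gives 8>6; P3→X gives 1>0]
(C,Q,X): NE
(C,Q,Y): not NE [P2→P gives 5>4; P3→X gives 9>8]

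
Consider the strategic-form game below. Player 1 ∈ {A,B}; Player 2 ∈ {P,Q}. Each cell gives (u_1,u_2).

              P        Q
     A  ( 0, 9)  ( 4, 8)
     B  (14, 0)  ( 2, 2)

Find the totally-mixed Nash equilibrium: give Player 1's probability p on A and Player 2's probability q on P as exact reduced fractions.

P1 indiff ⇒ q·0+(1-q)·4 = q·14+(1-q)·2 ⇒ q(-14) = (1-q)(-2) ⇒ q = 1/8
P2 indiff ⇒ p·9+(1-p)·0 = p·8+(1-p)·2 ⇒ p(1) = (1-p)(2) ⇒ p = 2/3

(p,q) = (2/3, 1/8)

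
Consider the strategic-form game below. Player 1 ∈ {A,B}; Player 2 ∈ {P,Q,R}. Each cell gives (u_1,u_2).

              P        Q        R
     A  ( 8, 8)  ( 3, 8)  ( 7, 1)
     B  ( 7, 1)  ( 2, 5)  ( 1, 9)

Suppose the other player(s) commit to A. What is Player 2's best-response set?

u_2(P vs A) = 8
u_2(Q vs A) = 8
u_2(R vs A) = 1
max payoff 8 at {P,Q}

argmax u_2 = {P,Q}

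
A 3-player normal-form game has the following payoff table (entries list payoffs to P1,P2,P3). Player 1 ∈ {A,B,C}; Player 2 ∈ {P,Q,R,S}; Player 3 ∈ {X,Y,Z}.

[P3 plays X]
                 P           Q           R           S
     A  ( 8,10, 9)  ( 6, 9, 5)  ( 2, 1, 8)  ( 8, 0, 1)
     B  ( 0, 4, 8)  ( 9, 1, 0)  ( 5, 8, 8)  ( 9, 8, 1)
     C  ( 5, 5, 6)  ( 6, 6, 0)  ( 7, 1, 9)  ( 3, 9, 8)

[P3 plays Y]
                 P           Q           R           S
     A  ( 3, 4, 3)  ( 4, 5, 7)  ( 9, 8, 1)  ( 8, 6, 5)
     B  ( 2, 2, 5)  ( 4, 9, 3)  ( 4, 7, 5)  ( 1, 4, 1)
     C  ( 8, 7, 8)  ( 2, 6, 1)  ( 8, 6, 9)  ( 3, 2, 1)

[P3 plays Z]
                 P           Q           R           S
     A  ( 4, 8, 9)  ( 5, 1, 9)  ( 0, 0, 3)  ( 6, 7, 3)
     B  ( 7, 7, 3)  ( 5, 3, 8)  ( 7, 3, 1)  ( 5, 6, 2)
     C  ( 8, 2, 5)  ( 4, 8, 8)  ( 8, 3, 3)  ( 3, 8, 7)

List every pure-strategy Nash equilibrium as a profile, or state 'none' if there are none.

(A,P,X): NE
(A,P,Y): not NE [P1→C gives 8>3; P2→R gives 8>4; P3→Z gives 9>3]
(A,P,Z): not NE [P1→C gives 8>4]
(A,Q,X): not NE [P1→B gives 9>6; P2→P gives 10>9; P3→Z gives 9>5]
(A,Q,Y): not NE [P2→R gives 8>5; P3→Z gives 9>7]
(A,Q,Z): not NE [P2→P gives 8>1]
(A,R,X): not NE [P1→C gives 7>2; P2→P gives 10>1]
(A,R,Y): not NE [P3→X gives 8>1]
(A,R,Z): not NE [P1→C gives 8>0; P2→P gives 8>0; P3→X gives 8>3]
(A,S,X): not NE [P1→B gives 9>8; P2→P gives 10>0; P3→Y gives 5>1]
(A,S,Y): not NE [P2→R gives 8>6]
(A,S,Z): not NE [P2→P gives 8>7; P3→Y gives 5>3]
(B,P,X): not NE [P1→A gives 8>0; P2→S gives 8>4]
(B,P,Y): not NE [P1→C gives 8>2; P2→Q gives 9>2; P3→X gives 8>5]
(B,P,Z): not NE [P1→C gives 8>7; P3→X gives 8>3]
(B,Q,X): not NE [P2→S gives 8>1; P3→Z gives 8>0]
(B,Q,Y): not NE [P3→Z gives 8>3]
(B,Q,Z): not NE [P2→P gives 7>3]
(B,R,X): not NE [P1→C gives 7>5]
(B,R,Y): not NE [P1→A gives 9>4; P2→Q gives 9>7; P3→X gives 8>5]
(B,R,Z): not NE [P1→C gives 8>7; P2→P gives 7>3; P3→X gives 8>1]
(B,S,X): not NE [P3→Z gives 2>1]
(B,S,Y): not NE [P1→A gives 8>1; P2→Q gives 9>4; P3→Z gives 2>1]
(B,S,Z): not NE [P1→A gives 6>5; P2→P gives 7>6]
(C,P,X): not NE [P1→A gives 8>5; P2→S gives 9>5; P3→Y gives 8>6]
(C,P,Y): NE
(C,P,Z): not NE [P2→S gives 8>2; P3→Y gives 8>5]
(C,Q,X): not NE [P1→B gives 9>6; P2→S gives 9>6; P3→Z gives 8>0]
(C,Q,Y): not NE [P1→B gives 4>2; P2→P gives 7>6; P3→Z gives 8>1]
(C,Q,Z): not NE [P1→B gives 5>4]
(C,R,X): not NE [P2→S gives 9>1]
(C,R,Y): not NE [P1→A gives 9>8; P2→P gives 7>6]
(C,R,Z): not NE [P2→S gives 8>3; P3→Y gives 9>3]
(C,S,X): not NE [P1→B gives 9>3]
(C,S,Y): not NE [P1→A gives 8>3; P2→P gives 7>2; P3→X gives 8>1]
(C,S,Z): not NE [P1→A gives 6>3; P3→X gives 8>7]

Nash profiles: (A,P,X), (C,P,Y)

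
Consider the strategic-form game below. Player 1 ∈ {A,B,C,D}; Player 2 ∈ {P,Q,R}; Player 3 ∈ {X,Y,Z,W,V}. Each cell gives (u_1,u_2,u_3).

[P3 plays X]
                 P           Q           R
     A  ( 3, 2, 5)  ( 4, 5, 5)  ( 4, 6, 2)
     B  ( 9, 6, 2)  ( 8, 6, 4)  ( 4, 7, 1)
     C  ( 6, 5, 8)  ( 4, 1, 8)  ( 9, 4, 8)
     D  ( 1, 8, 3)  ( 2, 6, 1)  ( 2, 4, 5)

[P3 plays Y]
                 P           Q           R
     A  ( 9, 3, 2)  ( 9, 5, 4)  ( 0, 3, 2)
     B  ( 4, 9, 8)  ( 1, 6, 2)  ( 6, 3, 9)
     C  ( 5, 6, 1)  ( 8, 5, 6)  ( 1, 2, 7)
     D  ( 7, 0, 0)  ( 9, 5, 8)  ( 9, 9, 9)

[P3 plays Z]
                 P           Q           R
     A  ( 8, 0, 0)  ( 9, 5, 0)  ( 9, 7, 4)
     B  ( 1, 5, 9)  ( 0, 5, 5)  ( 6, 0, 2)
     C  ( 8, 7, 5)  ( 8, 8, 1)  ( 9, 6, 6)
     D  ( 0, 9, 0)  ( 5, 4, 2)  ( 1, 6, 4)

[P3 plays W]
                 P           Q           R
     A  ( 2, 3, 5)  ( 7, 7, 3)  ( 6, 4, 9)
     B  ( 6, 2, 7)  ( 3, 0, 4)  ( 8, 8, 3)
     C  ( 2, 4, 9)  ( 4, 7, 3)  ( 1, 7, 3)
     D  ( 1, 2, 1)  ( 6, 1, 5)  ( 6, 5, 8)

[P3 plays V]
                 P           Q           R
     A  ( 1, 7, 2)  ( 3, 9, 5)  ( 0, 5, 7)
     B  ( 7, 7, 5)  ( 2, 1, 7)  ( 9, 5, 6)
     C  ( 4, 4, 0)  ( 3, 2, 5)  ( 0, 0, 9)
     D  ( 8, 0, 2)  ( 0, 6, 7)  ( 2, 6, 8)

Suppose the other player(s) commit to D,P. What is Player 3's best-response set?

u_3(X vs D,P) = 3
u_3(Y vs D,P) = 0
u_3(Z vs D,P) = 0
u_3(W vs D,P) = 1
u_3(V vs D,P) = 2
max payoff 3 at {X}

BR_3 = {X}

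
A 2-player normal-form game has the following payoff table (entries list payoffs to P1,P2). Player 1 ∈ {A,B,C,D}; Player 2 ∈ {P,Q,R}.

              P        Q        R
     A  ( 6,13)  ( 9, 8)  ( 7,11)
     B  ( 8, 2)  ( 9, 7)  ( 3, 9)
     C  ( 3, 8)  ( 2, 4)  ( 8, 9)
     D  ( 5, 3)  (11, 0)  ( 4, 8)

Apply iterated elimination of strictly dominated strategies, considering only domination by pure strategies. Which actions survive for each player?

P2 drop Q (R beats it: A:11>8 B:9>7 C:9>4 D:8>0)
P1 drop D (A beats it: P:6>5 R:7>4)
P1→{A,B,C} P2→{P,R}

Survivors P1:{A,B,C} P2:{P,R}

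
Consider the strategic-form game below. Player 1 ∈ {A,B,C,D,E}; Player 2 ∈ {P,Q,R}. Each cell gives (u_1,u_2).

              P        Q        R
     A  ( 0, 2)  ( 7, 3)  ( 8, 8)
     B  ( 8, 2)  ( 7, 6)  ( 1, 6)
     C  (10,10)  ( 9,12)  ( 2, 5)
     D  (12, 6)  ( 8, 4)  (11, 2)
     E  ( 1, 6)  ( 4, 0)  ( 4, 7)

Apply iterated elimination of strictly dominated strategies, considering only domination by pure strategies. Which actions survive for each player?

P1 drop A (D beats it: P:12>0 Q:8>7 R:11>8)
P1 drop B (C beats it: P:10>8 Q:9>7 R:2>1)
P1 drop E (D beats it: P:12>1 Q:8>4 R:11>4)
P2 drop R (P beats it: C:10>5 D:6>2)
P1→{C,D} P2→{P,Q}

Remaining: P1:{C,D} P2:{P,Q}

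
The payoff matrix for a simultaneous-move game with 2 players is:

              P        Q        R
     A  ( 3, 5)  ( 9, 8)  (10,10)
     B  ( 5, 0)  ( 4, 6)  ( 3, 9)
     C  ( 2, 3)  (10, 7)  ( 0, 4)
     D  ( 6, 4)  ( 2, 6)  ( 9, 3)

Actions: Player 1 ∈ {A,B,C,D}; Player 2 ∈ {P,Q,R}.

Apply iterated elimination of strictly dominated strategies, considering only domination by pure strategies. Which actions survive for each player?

IESDS → P1:{A,C} P2:{Q,R}

P2 drop P (Q beats it: A:8>5 B:6>0 C:7>3 D:6>4)
P1 drop B (A beats it: Q:9>4 R:10>3)
P1 drop D (A beats it: Q:9>2 R:10>9)
P1→{A,C} P2→{Q,R}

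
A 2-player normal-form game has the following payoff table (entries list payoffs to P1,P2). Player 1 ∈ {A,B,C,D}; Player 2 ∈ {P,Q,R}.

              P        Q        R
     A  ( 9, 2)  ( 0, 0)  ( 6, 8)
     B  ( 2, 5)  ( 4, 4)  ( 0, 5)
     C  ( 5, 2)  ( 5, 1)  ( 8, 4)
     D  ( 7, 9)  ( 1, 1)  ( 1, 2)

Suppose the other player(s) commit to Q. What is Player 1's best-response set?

u_1(A vs Q) = 0
u_1(B vs Q) = 4
u_1(C vs Q) = 5
u_1(D vs Q) = 1
max payoff 5 at {C}

BR_1 = {C}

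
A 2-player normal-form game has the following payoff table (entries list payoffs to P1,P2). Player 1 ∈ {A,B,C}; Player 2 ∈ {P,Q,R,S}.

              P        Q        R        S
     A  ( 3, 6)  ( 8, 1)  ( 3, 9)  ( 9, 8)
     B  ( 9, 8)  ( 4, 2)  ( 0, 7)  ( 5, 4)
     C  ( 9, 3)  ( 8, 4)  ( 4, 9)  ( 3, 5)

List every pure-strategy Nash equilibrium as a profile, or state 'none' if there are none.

Nash profiles: (B,P), (C,R)

(A,P): not NE [P1→C gives 9>3; P2→R gives 9>6]
(A,Q): not NE [P2→R gives 9>1]
(A,R): not NE [P1→C gives 4>3]
(A,S): not NE [P2→R gives 9>8]
(B,P): NE
(B,Q): not NE [P1→C gives 8>4; P2→P gives 8>2]
(B,R): not NE [P1→C gives 4>0; P2→P gives 8>7]
(B,S): not NE [P1→A gives 9>5; P2→P gives 8>4]
(C,P): not NE [P2→R gives 9>3]
(C,Q): not NE [P2→R gives 9>4]
(C,R): NE
(C,S): not NE [P1→A gives 9>3; P2→R gives 9>5]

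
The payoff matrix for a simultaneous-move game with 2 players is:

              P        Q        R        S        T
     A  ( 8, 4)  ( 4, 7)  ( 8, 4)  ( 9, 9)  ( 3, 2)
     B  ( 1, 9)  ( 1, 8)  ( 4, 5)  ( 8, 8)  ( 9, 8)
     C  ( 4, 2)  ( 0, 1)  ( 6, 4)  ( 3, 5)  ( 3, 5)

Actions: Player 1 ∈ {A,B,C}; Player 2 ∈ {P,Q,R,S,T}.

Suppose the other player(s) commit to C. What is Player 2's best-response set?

u_2(P vs C) = 2
u_2(Q vs C) = 1
u_2(R vs C) = 4
u_2(S vs C) = 5
u_2(T vs C) = 5
max payoff 5 at {S,T}

P2 best: {S,T}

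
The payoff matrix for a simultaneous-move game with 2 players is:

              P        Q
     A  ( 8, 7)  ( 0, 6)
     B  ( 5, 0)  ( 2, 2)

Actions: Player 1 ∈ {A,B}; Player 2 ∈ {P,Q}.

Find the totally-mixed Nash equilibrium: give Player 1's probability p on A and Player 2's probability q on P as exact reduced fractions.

p=2/3, q=2/5

P1 indiff ⇒ q·8+(1-q)·0 = q·5+(1-q)·2 ⇒ q(3) = (1-q)(2) ⇒ q = 2/5
P2 indiff ⇒ p·7+(1-p)·0 = p·6+(1-p)·2 ⇒ p(1) = (1-p)(2) ⇒ p = 2/3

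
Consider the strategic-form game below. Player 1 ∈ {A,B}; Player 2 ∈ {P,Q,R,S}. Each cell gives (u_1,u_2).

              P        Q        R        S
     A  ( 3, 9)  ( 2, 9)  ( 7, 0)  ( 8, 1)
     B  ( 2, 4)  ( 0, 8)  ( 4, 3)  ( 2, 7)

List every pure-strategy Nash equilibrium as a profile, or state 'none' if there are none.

PSNE = {(A,P), (A,Q)}

(A,P): NE
(A,Q): NE
(A,R): not NE [P2→Q gives 9>0]
(A,S): not NE [P2→Q gives 9>1]
(B,P): not NE [P1→A gives 3>2; P2→Q gives 8>4]
(B,Q): not NE [P1→A gives 2>0]
(B,R): not NE [P1→A gives 7>4; P2→Q gives 8>3]
(B,S): not NE [P1→A gives 8>2; P2→Q gives 8>7]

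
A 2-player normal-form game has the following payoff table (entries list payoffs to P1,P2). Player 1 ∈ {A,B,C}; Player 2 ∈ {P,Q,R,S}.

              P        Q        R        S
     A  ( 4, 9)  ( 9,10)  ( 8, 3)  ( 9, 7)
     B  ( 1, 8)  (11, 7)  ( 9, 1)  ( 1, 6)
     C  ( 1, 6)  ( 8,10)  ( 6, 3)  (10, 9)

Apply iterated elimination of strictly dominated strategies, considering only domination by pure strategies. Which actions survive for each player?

Survivors P1:{A,B} P2:{P,Q}

P2 drop R (P beats it: A:9>3 B:8>1 C:6>3)
P2 drop S (Q beats it: A:10>7 B:7>6 C:10>9)
P1 drop C (A beats it: P:4>1 Q:9>8)
P1→{A,B} P2→{P,Q}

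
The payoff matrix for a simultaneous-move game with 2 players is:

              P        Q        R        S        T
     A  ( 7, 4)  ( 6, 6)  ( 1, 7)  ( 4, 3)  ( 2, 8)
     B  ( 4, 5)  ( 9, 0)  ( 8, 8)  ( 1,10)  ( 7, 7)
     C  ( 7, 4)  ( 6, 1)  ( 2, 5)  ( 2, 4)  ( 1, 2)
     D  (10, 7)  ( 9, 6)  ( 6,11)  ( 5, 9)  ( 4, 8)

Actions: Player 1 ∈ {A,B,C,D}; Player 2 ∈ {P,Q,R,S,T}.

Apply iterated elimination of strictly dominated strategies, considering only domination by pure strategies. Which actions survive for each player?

P1 drop A (D beats it: P:10>7 Q:9>6 R:6>1 S:5>4 T:4>2)
P1 drop C (D beats it: P:10>7 Q:9>6 R:6>2 S:5>2 T:4>1)
P2 drop P (R beats it: B:8>5 D:11>7)
P2 drop Q (R beats it: B:8>0 D:11>6)
P2 drop T (R beats it: B:8>7 D:11>8)
P1→{B,D} P2→{R,S}

Remaining: P1:{B,D} P2:{R,S}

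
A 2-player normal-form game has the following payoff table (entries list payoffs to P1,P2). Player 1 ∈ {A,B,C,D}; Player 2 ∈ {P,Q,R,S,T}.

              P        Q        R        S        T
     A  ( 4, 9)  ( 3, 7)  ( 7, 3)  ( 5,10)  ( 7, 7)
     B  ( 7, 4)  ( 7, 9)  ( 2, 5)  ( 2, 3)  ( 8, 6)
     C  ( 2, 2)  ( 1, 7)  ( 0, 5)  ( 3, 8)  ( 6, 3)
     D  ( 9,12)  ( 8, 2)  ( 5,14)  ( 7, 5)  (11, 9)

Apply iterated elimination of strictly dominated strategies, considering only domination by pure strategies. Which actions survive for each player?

Remaining: P1:{A,D} P2:{P,R,S}

P1 drop B (D beats it: P:9>7 Q:8>7 R:5>2 S:7>2 T:11>8)
P1 drop C (A beats it: P:4>2 Q:3>1 R:7>0 S:5>3 T:7>6)
P2 drop Q (P beats it: A:9>7 D:12>2)
P2 drop T (P beats it: A:9>7 D:12>9)
P1→{A,D} P2→{P,R,S}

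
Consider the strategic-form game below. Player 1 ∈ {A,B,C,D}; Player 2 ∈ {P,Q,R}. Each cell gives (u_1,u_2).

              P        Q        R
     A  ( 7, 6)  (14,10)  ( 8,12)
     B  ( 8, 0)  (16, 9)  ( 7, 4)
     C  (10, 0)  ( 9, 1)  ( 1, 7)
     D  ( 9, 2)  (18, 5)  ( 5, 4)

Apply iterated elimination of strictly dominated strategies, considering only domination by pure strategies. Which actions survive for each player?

P2 drop P (Q beats it: A:10>6 B:9>0 C:1>0 D:5>2)
P1 drop C (A beats it: Q:14>9 R:8>1)
P1→{A,B,D} P2→{Q,R}

IESDS → P1:{A,B,D} P2:{Q,R}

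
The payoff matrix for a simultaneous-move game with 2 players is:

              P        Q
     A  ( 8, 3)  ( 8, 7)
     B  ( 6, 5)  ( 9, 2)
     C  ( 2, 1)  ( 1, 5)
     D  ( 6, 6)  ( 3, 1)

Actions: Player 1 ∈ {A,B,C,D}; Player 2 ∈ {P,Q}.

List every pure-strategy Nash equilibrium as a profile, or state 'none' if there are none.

(A,P): not NE [P2→Q gives 7>3]
(A,Q): not NE [P1→B gives 9>8]
(B,P): not NE [P1→A gives 8>6]
(B,Q): not NE [P2→P gives 5>2]
(C,P): not NE [P1→A gives 8>2; P2→Q gives 5>1]
(C,Q): not NE [P1→B gives 9>1]
(D,P): not NE [P1→A gives 8>6]
(D,Q): not NE [P1→B gives 9>3; P2→P gives 6>1]

Equilibria: none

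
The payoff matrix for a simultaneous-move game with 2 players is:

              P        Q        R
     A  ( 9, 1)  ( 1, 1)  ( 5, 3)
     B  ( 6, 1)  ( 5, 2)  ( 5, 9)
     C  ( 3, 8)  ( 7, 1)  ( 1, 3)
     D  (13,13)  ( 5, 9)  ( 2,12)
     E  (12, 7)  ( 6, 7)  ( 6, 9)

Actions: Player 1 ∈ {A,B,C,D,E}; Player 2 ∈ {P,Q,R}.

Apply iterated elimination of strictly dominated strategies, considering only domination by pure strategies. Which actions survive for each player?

IESDS → P1:{D,E} P2:{P,R}

P1 drop A (E beats it: P:12>9 Q:6>1 R:6>5)
P1 drop B (E beats it: P:12>6 Q:6>5 R:6>5)
P2 drop Q (R beats it: C:3>1 D:12>9 E:9>7)
P1 drop C (D beats it: P:13>3 R:2>1)
P1→{D,E} P2→{P,R}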